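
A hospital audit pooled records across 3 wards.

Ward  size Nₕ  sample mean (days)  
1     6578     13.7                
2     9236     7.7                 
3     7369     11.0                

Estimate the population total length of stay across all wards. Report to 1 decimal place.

242294.8

1: 6578·13.7 = 90118.6
2: 9236·7.7 = 71117.2
3: 7369·11.0 = 81059
τ̂ = Σ Nₕx̄ₕ = 242294.8.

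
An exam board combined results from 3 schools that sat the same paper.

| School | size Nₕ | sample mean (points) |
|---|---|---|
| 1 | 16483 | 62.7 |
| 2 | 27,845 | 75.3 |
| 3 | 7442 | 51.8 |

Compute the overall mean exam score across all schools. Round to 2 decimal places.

N = 51770; weights Wₕ = Nₕ/N = (0.3184, 0.5379, 0.1438).
x̄_st = Σ Wₕ·x̄ₕ = 0.3184·62.7 + 0.5379·75.3 + 0.1438·51.8 ≈ 67.9101...
→ 67.91.

67.91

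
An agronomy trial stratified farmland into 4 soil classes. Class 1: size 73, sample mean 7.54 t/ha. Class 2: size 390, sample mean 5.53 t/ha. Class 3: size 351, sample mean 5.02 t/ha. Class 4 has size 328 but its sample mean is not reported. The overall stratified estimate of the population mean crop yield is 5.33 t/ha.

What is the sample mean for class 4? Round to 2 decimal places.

4.93

N = 73 + 390 + 351 + 328 = 1142.
Overall total = μ·N = 5.33·1142 = 6086.86.
Subtract the known strata: 73·7.54 + 390·5.53 + 351·5.02 = 4469.14.
Remaining total for class 4: 6086.86 − 4469.14 = 1617.72.
Divide by its size: 1617.72 / 328 = 4.9321... → 4.93.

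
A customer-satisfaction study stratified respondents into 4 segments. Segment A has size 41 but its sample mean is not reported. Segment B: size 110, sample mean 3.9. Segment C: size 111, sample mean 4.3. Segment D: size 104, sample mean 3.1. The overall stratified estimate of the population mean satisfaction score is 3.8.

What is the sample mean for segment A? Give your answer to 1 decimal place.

4.0

N = 41 + 110 + 111 + 104 = 366.
Overall total = μ·N = 3.8·366 = 1390.8.
Subtract the known strata: 110·3.9 + 111·4.3 + 104·3.1 = 1228.7.
Remaining total for segment A: 1390.8 − 1228.7 = 162.1.
Divide by its size: 162.1 / 41 = 3.954... → 4.0.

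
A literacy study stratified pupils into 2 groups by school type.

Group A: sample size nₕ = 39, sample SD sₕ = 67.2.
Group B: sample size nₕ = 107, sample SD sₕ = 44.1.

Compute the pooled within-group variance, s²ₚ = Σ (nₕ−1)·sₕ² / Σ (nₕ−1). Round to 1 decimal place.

A: (39−1)·67.2² = 38·4515.84 = 171601.92
B: (107−1)·44.1² = 106·1944.81 = 206149.86
Numerator = 377751.78; denominator = Σ(nₕ−1) = 144.
s²ₚ = 377751.78/144 = 2623.276... → 2623.3.

2623.3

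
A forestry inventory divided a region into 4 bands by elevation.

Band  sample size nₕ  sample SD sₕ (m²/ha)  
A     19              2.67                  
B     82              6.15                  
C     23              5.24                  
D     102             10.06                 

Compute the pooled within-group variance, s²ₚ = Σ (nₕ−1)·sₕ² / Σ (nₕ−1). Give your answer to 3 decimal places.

Degrees of freedom: 18 + 81 + 22 + 101 = 222.
Σ(nₕ−1)sₕ² = 18·7.1289 + 81·37.8225 + 22·27.4576 + 101·101.2036 = 14017.5735.
s²ₚ = 14017.5735 / 222 = 63.14222... → 63.142.

63.142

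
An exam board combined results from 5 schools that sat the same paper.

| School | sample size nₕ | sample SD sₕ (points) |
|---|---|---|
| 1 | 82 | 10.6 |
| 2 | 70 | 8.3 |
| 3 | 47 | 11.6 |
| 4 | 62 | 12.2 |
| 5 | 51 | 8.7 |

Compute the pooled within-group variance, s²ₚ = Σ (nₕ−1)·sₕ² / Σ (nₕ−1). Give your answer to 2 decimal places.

Degrees of freedom: 81 + 69 + 46 + 61 + 50 = 307.
Σ(nₕ−1)sₕ² = 81·112.36 + 69·68.89 + 46·134.56 + 61·148.84 + 50·75.69 = 32908.07.
s²ₚ = 32908.07 / 307 = 107.1924... → 107.19.

107.19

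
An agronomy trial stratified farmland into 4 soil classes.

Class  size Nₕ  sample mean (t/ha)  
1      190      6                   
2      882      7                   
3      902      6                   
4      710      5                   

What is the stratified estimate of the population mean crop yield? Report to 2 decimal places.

N = 190 + 882 + 902 + 710 = 2684.
Weight each subgroup mean by Nₕ/N and sum.
Σ Nₕx̄ₕ = 190·6 + 882·7 + 902·6 + 710·5 = 1140 + 6174 + 5412 + 3550 = 16276.
Divide by N: 16276 / 2684 = 6.0641... → 6.06.

6.06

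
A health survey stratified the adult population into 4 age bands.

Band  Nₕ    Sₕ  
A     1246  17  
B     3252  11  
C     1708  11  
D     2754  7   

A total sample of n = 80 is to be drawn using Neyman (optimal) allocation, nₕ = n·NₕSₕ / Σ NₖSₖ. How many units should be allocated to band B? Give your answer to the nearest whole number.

30

Σ NₕSₕ = 1246·17 + 3252·11 + 1708·11 + 2754·7 = 95020.
Share for B: 35772/95020 = 0.37647.
n_B = 80 × 0.37647 = 30.117... → 30.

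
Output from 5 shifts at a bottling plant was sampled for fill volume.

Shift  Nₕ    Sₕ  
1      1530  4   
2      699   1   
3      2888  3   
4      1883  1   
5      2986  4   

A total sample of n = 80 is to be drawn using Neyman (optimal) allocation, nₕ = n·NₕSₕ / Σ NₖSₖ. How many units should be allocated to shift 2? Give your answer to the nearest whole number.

1: NₕSₕ = 1530·4 = 6120
2: NₕSₕ = 699·1 = 699
3: NₕSₕ = 2888·3 = 8664
4: NₕSₕ = 1883·1 = 1883
5: NₕSₕ = 2986·4 = 11944
Σ NₕSₕ = 29310.
n_2 = 80·699/29310 = 1.908... → 2.

2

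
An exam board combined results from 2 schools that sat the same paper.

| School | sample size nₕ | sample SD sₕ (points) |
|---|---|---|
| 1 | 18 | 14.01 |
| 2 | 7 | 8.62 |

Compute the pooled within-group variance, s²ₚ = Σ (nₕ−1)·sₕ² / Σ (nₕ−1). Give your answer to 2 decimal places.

1: (18−1)·14.01² = 17·196.2801 = 3336.7617
2: (7−1)·8.62² = 6·74.3044 = 445.8264
Numerator = 3782.5881; denominator = Σ(nₕ−1) = 23.
s²ₚ = 3782.5881/23 = 164.4604... → 164.46.

164.46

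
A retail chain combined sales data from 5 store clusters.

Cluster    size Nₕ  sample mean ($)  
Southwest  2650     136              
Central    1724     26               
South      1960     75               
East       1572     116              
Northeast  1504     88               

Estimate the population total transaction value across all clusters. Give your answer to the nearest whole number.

Population total = Σ Nₕ·x̄ₕ (each stratum's size times its mean).
2650·136 + 1724·26 + 1960·75 + 1572·116 + 1504·88 = 360400 + 44824 + 147000 + 182352 + 132352 = 866928.

866928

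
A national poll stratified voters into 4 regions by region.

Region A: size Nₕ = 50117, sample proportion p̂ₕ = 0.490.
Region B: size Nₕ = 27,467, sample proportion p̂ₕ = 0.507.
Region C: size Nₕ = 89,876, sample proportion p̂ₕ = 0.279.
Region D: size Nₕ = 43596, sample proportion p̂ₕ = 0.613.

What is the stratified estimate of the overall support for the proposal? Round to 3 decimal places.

N = 50117 + 27467 + 89876 + 43596 = 211056.
Overall proportion = Σ (Nₕ/N)·p̂ₕ.
Σ Nₕp̂ₕ = 24557.33 + 13925.769 + 25075.404 + 26724.348 = 90282.851.
90282.851 / 211056 = 0.42777... → 0.428.

0.428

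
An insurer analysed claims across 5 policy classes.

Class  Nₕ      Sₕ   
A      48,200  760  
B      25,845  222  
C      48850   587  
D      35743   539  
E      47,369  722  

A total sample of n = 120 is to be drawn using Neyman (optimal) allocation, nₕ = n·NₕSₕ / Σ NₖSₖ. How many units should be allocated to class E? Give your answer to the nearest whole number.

33

A: NₕSₕ = 48200·760 = 36632000
B: NₕSₕ = 25845·222 = 5737590
C: NₕSₕ = 48850·587 = 28674950
D: NₕSₕ = 35743·539 = 19265477
E: NₕSₕ = 47369·722 = 34200418
Σ NₕSₕ = 124510435.
n_E = 120·34200418/124510435 = 32.961... → 33.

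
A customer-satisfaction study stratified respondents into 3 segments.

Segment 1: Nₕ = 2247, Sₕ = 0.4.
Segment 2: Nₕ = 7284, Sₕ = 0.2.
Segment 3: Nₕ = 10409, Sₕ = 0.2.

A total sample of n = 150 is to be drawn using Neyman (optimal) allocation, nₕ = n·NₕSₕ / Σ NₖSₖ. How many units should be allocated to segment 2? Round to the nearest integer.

49

1: NₕSₕ = 2247·0.4 = 898.8
2: NₕSₕ = 7284·0.2 = 1456.8
3: NₕSₕ = 10409·0.2 = 2081.8
Σ NₕSₕ = 4437.4.
n_2 = 150·1456.8/4437.4 = 49.245... → 49.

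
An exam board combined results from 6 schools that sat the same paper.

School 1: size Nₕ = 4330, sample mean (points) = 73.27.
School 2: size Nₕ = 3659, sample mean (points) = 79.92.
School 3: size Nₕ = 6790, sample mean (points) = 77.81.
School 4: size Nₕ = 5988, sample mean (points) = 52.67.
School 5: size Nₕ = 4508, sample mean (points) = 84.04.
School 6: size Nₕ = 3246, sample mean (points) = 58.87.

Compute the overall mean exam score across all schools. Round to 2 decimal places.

70.94

N = 4330 + 3659 + 6790 + 5988 + 4508 + 3246 = 28521.
Overall mean = Σ (Nₕ/N)·x̄ₕ — weight by population share, not a simple average.
Σ Nₕx̄ₕ = 4330·73.27 + 3659·79.92 + 6790·77.81 + 5988·52.67 + 4508·84.04 + 3246·58.87 = 317259.1 + 292427.28 + 528329.9 + 315387.96 + 378852.32 + 191092.02 = 2023348.58.
Divide by N: 2023348.58 / 28521 = 70.9424... → 70.94.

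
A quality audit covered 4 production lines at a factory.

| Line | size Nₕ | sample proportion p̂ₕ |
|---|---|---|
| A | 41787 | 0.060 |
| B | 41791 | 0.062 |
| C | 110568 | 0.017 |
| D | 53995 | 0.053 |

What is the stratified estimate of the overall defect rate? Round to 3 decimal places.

Wₕ = Nₕ/N with N = 248141: 0.1684, 0.1684, 0.4456, 0.2176.
p̂_st = 0.1684·0.060 + 0.1684·0.062 + 0.4456·0.017 + 0.2176·0.053 ≈ 0.03965... → 0.040.

0.040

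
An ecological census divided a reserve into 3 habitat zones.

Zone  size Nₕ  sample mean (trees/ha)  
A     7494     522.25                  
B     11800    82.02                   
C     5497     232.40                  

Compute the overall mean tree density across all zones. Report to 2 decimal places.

N = 24791; weights Wₕ = Nₕ/N = (0.3023, 0.4760, 0.2217).
x̄_st = Σ Wₕ·x̄ₕ = 0.3023·522.25 + 0.4760·82.02 + 0.2217·232.40 ≈ 248.4402...
→ 248.44.

248.44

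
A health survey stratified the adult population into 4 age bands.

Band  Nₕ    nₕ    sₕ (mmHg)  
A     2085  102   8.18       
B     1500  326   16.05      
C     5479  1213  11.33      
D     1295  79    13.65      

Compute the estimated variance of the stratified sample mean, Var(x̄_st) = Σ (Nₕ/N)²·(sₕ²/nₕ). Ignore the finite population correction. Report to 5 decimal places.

N = 10359. Term for each stratum: Wₕ²sₕ²/nₕ.
Var(x̄_st) = 0.02657559 + 0.01656835 + 0.02960506 + 0.03685888 = 0.10960788 → 0.10961.

0.10961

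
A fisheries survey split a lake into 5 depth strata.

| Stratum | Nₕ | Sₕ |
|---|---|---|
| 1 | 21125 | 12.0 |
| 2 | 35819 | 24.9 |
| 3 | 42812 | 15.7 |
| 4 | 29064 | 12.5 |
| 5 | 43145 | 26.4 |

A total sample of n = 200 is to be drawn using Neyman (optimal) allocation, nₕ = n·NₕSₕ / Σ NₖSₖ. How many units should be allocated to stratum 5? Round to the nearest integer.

69

1: NₕSₕ = 21125·12.0 = 253500
2: NₕSₕ = 35819·24.9 = 891893.1
3: NₕSₕ = 42812·15.7 = 672148.4
4: NₕSₕ = 29064·12.5 = 363300
5: NₕSₕ = 43145·26.4 = 1139028
Σ NₕSₕ = 3319869.5.
n_5 = 200·1139028/3319869.5 = 68.619... → 69.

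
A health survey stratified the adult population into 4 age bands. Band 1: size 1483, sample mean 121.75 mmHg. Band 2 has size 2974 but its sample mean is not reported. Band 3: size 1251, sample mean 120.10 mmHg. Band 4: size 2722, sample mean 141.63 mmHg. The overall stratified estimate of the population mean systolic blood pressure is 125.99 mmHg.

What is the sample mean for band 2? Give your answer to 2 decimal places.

N = 1483 + 2974 + 1251 + 2722 = 8430.
Overall total = μ·N = 125.99·8430 = 1062095.7.
Subtract the known strata: 1483·121.75 + 1251·120.10 + 2722·141.63 = 716317.21.
Remaining total for band 2: 1062095.7 − 716317.21 = 345778.49.
Divide by its size: 345778.49 / 2974 = 116.2671... → 116.27.

116.27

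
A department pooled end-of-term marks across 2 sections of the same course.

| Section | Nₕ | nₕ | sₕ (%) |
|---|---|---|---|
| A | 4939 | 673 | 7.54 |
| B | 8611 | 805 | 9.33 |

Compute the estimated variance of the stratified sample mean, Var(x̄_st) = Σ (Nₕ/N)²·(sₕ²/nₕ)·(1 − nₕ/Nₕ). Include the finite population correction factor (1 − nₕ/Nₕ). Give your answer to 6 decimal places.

0.049283

N = 13550; Wₕ = Nₕ/N.
section A: (4939/13550)²·7.54²/673·(1 − 673/4939) = 0.009694132
section B: (8611/13550)²·9.33²/805·(1 − 805/8611) = 0.039588674
Sum = 0.049282805 → 0.049283.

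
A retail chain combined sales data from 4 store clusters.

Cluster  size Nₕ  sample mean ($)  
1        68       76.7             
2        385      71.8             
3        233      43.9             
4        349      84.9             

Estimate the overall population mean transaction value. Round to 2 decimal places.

70.26

N = 1035; weights Wₕ = Nₕ/N = (0.0657, 0.3720, 0.2251, 0.3372).
x̄_st = Σ Wₕ·x̄ₕ = 0.0657·76.7 + 0.3720·71.8 + 0.2251·43.9 + 0.3372·84.9 ≈ 70.2584...
→ 70.26.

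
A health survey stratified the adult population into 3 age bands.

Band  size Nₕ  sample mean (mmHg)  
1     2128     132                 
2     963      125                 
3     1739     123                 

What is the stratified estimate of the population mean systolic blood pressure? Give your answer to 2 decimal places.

127.36

N = 4830; weights Wₕ = Nₕ/N = (0.4406, 0.1994, 0.3600).
x̄_st = Σ Wₕ·x̄ₕ = 0.4406·132 + 0.1994·125 + 0.3600·123 ≈ 127.3640...
→ 127.36.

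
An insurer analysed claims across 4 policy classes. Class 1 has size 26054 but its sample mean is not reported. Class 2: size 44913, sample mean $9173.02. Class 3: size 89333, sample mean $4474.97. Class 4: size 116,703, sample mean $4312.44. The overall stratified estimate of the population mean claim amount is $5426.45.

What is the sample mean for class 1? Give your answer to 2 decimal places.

N = 26054 + 44913 + 89333 + 116703 = 277003.
Overall total = μ·N = 5426.45·277003 = 1503142929.35.
Subtract the known strata: 44913·9173.02 + 89333·4474.97 + 116703·4312.44 = 1315025027.59.
Remaining total for class 1: 1503142929.35 − 1315025027.59 = 188117901.76.
Divide by its size: 188117901.76 / 26054 = 7220.3079... → 7220.31.

7220.31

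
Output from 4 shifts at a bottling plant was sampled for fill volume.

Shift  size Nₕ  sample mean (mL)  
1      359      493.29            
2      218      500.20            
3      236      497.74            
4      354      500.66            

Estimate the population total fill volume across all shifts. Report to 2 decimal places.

Estimate total by summing Nₕ·x̄ₕ over strata.
359·493.29 + 218·500.20 + 236·497.74 + 354·500.66 = 177091.11 + 109043.6 + 117466.64 + 177233.64 = 580834.99.

580834.99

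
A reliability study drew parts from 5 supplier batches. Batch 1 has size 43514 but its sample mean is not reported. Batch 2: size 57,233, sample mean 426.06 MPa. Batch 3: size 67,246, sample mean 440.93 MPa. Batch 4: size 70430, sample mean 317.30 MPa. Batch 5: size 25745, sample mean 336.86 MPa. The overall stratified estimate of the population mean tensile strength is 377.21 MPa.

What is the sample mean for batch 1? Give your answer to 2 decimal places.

335.33

N = 43514 + 57233 + 67246 + 70430 + 25745 = 264168.
Overall total = μ·N = 377.21·264168 = 99646811.28.
Subtract the known strata: 57233·426.06 + 67246·440.93 + 70430·317.30 + 25745·336.86 = 85055370.46.
Remaining total for batch 1: 99646811.28 − 85055370.46 = 14591440.82.
Divide by its size: 14591440.82 / 43514 = 335.3275... → 335.33.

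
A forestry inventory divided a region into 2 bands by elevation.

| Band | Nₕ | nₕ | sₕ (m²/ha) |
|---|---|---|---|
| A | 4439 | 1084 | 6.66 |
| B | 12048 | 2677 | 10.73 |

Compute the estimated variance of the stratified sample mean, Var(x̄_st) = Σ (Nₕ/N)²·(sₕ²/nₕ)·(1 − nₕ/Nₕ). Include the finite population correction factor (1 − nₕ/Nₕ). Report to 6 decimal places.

0.020105

N = 16487. Term for each stratum: Wₕ²sₕ²/nₕ·(1−nₕ/Nₕ).
Var(x̄_st) = 0.002241886 + 0.017863588 = 0.020105474 → 0.020105.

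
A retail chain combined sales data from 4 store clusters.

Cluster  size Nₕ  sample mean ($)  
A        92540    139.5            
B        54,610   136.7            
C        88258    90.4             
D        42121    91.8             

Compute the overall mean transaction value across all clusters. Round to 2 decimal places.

116.10

N = 92540 + 54610 + 88258 + 42121 = 277529.
Weight each subgroup mean by Nₕ/N and sum.
Σ Nₕx̄ₕ = 92540·139.5 + 54610·136.7 + 88258·90.4 + 42121·91.8 = 12909330 + 7465187 + 7978523.2 + 3866707.8 = 32219748.
Divide by N: 32219748 / 277529 = 116.0951... → 116.10.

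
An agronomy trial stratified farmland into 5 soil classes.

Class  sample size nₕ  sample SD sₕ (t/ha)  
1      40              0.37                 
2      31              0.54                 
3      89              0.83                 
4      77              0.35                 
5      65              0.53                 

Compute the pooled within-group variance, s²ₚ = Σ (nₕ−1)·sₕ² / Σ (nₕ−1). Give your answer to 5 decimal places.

1: (40−1)·0.37² = 39·0.1369 = 5.3391
2: (31−1)·0.54² = 30·0.2916 = 8.748
3: (89−1)·0.83² = 88·0.6889 = 60.6232
4: (77−1)·0.35² = 76·0.1225 = 9.31
5: (65−1)·0.53² = 64·0.2809 = 17.9776
Numerator = 101.9979; denominator = Σ(nₕ−1) = 297.
s²ₚ = 101.9979/297 = 0.3434273... → 0.34343.

0.34343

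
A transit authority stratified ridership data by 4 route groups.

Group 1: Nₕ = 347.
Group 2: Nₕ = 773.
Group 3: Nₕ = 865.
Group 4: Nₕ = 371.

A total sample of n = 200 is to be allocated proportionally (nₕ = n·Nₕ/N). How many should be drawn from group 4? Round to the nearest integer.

N = 347 + 773 + 865 + 371 = 2356.
n_4 = 200·371/2356 = 31.494... → 31.

31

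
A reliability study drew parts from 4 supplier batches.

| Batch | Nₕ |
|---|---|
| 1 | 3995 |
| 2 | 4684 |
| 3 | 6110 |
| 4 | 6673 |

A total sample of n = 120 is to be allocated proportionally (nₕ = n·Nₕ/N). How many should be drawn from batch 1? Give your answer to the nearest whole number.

Share of batch 1 = 3995/21462 = 0.18614.
Allocate 120 × 0.18614 = 22.337... → 22.

22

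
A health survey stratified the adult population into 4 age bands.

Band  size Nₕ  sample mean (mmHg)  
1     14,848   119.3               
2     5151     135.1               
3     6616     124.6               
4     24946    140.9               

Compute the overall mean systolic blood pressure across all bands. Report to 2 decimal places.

x̄_st = (Σ Nₕx̄ₕ) / (Σ Nₕ) = (14848·119.3 + 5151·135.1 + 6616·124.6 + 24946·140.9) / 51561
= 6806511.5 / 51561 = 132.0089... → 132.01.

132.01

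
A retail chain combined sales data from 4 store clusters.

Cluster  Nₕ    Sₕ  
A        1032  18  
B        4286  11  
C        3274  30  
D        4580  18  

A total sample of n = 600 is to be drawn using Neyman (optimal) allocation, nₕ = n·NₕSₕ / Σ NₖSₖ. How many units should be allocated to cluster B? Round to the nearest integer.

115

Σ NₕSₕ = 1032·18 + 4286·11 + 3274·30 + 4580·18 = 246382.
Share for B: 47146/246382 = 0.19135.
n_B = 600 × 0.19135 = 114.812... → 115.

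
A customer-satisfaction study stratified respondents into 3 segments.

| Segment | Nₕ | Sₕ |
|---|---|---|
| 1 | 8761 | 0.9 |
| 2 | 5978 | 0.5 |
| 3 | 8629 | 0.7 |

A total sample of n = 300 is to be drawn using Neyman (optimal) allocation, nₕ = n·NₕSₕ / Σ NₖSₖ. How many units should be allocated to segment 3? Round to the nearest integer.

107

Σ NₕSₕ = 8761·0.9 + 5978·0.5 + 8629·0.7 = 16914.2.
Share for 3: 6040.3/16914.2 = 0.35711.
n_3 = 300 × 0.35711 = 107.134... → 107.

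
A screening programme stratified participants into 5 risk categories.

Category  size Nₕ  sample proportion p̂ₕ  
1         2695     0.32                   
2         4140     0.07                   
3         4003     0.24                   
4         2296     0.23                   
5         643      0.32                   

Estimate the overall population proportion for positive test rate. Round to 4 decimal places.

N = 2695 + 4140 + 4003 + 2296 + 643 = 13777.
Overall proportion = Σ (Nₕ/N)·p̂ₕ.
Σ Nₕp̂ₕ = 862.4 + 289.8 + 960.72 + 528.08 + 205.76 = 2846.76.
2846.76 / 13777 = 0.206631... → 0.2066.

0.2066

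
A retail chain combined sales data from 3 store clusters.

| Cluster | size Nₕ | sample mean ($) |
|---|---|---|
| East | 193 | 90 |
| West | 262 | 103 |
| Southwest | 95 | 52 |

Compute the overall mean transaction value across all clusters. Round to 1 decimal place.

89.6

N = 193 + 262 + 95 = 550.
The stratified mean weights each stratum mean by its population share Nₕ/N.
Σ Nₕx̄ₕ = 193·90 + 262·103 + 95·52 = 17370 + 26986 + 4940 = 49296.
Divide by N: 49296 / 550 = 89.629... → 89.6.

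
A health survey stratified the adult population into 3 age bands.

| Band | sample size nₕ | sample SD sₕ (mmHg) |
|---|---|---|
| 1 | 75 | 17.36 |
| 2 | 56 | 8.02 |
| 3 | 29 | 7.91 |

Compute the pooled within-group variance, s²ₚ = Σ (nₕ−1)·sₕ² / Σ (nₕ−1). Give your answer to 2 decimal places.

1: (75−1)·17.36² = 74·301.3696 = 22301.3504
2: (56−1)·8.02² = 55·64.3204 = 3537.622
3: (29−1)·7.91² = 28·62.5681 = 1751.9068
Numerator = 27590.8792; denominator = Σ(nₕ−1) = 157.
s²ₚ = 27590.8792/157 = 175.7381... → 175.74.

175.74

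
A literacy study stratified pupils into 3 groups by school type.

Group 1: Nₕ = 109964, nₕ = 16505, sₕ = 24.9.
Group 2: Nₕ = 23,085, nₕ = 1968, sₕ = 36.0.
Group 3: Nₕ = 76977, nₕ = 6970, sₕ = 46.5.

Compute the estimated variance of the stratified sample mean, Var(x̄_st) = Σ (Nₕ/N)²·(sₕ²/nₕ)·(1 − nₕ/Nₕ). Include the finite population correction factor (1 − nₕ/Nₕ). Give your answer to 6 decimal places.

N = 210026; Wₕ = Nₕ/N.
group 1: (109964/210026)²·24.9²/16505·(1 − 16505/109964) = 0.008752028
group 2: (23085/210026)²·36.0²/1968·(1 − 1968/23085) = 0.007277729
group 3: (76977/210026)²·46.5²/6970·(1 − 6970/76977) = 0.037899149
Sum = 0.053928906 → 0.053929.

0.053929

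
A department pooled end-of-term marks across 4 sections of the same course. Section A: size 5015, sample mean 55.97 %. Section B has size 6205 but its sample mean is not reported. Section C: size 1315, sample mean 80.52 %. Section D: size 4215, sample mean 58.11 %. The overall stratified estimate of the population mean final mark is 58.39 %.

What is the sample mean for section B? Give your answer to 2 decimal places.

55.85

Σ Nₕx̄ₕ = N·μ, so 6205·x̄_B = 16750·58.39 − (5015·55.97 + 1315·80.52 + 4215·58.11).
= 978032.5 − 631507 = 346525.5.
x̄_B = 346525.5 / 6205 = 55.8462... → 55.85.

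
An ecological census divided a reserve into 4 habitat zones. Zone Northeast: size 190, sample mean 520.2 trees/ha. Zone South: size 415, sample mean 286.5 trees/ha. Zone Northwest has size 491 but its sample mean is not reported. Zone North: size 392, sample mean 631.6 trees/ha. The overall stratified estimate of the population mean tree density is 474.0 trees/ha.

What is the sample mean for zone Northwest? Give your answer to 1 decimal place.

N = 190 + 415 + 491 + 392 = 1488.
Overall total = μ·N = 474.0·1488 = 705312.
Subtract the known strata: 190·520.2 + 415·286.5 + 392·631.6 = 465322.7.
Remaining total for zone Northwest: 705312 − 465322.7 = 239989.3.
Divide by its size: 239989.3 / 491 = 488.777... → 488.8.

488.8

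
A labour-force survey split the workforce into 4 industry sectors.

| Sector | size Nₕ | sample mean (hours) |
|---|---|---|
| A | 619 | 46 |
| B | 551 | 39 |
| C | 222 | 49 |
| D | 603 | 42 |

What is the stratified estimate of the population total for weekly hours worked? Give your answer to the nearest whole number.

86167

Population total = Σ Nₕ·x̄ₕ (each stratum's size times its mean).
619·46 + 551·39 + 222·49 + 603·42 = 28474 + 21489 + 10878 + 25326 = 86167.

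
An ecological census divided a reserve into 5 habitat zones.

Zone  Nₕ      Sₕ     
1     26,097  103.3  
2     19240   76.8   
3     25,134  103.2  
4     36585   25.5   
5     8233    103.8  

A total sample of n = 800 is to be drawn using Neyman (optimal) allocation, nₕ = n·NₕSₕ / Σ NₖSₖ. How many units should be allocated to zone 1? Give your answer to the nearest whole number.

Σ NₕSₕ = 26097·103.3 + 19240·76.8 + 25134·103.2 + 36585·25.5 + 8233·103.8 = 8554783.8.
Share for 1: 2695820.1/8554783.8 = 0.31512.
n_1 = 800 × 0.31512 = 252.099... → 252.

252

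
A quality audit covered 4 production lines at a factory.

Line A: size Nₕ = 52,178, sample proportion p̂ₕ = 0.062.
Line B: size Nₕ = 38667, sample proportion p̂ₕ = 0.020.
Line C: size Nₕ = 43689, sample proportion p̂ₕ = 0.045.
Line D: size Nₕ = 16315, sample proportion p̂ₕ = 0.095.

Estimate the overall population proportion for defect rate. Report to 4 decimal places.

N = 52178 + 38667 + 43689 + 16315 = 150849.
Overall proportion = Σ (Nₕ/N)·p̂ₕ.
Σ Nₕp̂ₕ = 3235.036 + 773.34 + 1966.005 + 1549.925 = 7524.306.
7524.306 / 150849 = 0.049880... → 0.0499.

0.0499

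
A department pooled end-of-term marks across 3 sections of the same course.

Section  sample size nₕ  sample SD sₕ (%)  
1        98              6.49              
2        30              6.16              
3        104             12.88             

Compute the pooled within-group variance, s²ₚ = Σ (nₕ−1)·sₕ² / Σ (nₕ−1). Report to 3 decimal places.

Degrees of freedom: 97 + 29 + 103 = 229.
Σ(nₕ−1)sₕ² = 97·42.1201 + 29·37.9456 + 103·165.8944 = 22273.1953.
s²ₚ = 22273.1953 / 229 = 97.26286... → 97.263.

97.263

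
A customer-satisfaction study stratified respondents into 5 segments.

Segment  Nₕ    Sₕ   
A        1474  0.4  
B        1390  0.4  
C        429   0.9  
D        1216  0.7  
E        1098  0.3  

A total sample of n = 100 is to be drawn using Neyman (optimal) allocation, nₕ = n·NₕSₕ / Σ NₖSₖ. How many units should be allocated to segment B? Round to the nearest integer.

A: NₕSₕ = 1474·0.4 = 589.6
B: NₕSₕ = 1390·0.4 = 556
C: NₕSₕ = 429·0.9 = 386.1
D: NₕSₕ = 1216·0.7 = 851.2
E: NₕSₕ = 1098·0.3 = 329.4
Σ NₕSₕ = 2712.3.
n_B = 100·556/2712.3 = 20.499... → 20.

20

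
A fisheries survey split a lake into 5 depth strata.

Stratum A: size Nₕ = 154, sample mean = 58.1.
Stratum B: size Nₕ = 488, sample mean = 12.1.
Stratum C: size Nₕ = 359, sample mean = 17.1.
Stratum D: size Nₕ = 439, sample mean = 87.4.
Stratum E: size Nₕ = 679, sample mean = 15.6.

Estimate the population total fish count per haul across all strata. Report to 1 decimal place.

Estimate total by summing Nₕ·x̄ₕ over strata.
154·58.1 + 488·12.1 + 359·17.1 + 439·87.4 + 679·15.6 = 8947.4 + 5904.8 + 6138.9 + 38368.6 + 10592.4 = 69952.1.

69952.1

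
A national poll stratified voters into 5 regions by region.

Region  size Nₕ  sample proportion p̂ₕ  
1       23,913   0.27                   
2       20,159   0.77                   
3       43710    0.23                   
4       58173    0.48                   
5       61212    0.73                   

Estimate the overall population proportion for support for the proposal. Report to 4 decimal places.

0.5051

N = 23913 + 20159 + 43710 + 58173 + 61212 = 207167.
Overall proportion = Σ (Nₕ/N)·p̂ₕ.
Σ Nₕp̂ₕ = 6456.51 + 15522.43 + 10053.3 + 27923.04 + 44684.76 = 104640.04.
104640.04 / 207167 = 0.505100... → 0.5051.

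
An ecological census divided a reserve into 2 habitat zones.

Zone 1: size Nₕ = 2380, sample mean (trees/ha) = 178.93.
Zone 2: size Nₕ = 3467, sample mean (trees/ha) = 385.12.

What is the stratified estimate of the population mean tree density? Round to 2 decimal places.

N = 5847; weights Wₕ = Nₕ/N = (0.4070, 0.5930).
x̄_st = Σ Wₕ·x̄ₕ = 0.4070·178.93 + 0.5930·385.12 ≈ 301.1911...
→ 301.19.

301.19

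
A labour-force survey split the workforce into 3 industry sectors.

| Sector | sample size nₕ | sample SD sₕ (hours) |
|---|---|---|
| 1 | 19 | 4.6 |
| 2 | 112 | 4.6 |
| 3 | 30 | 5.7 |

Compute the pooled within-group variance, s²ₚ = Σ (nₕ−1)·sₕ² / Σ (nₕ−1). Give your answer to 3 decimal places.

Degrees of freedom: 18 + 111 + 29 = 158.
Σ(nₕ−1)sₕ² = 18·21.16 + 111·21.16 + 29·32.49 = 3671.85.
s²ₚ = 3671.85 / 158 = 23.23956... → 23.240.

23.240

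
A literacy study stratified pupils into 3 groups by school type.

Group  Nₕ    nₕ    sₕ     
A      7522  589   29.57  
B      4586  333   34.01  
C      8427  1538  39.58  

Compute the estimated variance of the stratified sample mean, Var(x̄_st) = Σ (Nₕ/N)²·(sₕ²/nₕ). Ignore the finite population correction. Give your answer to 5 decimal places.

0.54396

N = 20535. Term for each stratum: Wₕ²sₕ²/nₕ.
Var(x̄_st) = 0.19918865 + 0.17323982 + 0.17153463 = 0.54396310 → 0.54396.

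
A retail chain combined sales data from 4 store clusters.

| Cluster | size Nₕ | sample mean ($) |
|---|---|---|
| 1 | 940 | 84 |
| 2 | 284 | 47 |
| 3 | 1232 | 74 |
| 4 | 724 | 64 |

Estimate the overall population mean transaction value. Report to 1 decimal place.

72.3

N = 940 + 284 + 1232 + 724 = 3180.
The stratified mean weights each stratum mean by its population share Nₕ/N.
Σ Nₕx̄ₕ = 940·84 + 284·47 + 1232·74 + 724·64 = 78960 + 13348 + 91168 + 46336 = 229812.
Divide by N: 229812 / 3180 = 72.268... → 72.3.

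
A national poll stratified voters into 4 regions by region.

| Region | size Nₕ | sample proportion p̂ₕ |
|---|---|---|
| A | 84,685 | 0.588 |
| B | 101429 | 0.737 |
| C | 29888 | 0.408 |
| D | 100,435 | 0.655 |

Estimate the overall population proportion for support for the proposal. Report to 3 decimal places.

Wₕ = Nₕ/N with N = 316437: 0.2676, 0.3205, 0.0945, 0.3174.
p̂_st = 0.2676·0.588 + 0.3205·0.737 + 0.0945·0.408 + 0.3174·0.655 ≈ 0.64002... → 0.640.

0.640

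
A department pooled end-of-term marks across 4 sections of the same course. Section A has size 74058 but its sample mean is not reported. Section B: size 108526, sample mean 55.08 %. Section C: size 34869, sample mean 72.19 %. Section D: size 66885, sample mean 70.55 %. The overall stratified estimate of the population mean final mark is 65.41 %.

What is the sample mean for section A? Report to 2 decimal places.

72.71

N = 74058 + 108526 + 34869 + 66885 = 284338.
Overall total = μ·N = 65.41·284338 = 18598548.58.
Subtract the known strata: 108526·55.08 + 34869·72.19 + 66885·70.55 = 13213541.94.
Remaining total for section A: 18598548.58 − 13213541.94 = 5385006.64.
Divide by its size: 5385006.64 / 74058 = 72.7134... → 72.71.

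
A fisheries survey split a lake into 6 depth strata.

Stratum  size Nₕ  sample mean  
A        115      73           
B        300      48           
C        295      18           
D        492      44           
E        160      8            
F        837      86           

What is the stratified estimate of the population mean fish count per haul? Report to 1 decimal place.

N = 2199; weights Wₕ = Nₕ/N = (0.0523, 0.1364, 0.1342, 0.2237, 0.0728, 0.3806).
x̄_st = Σ Wₕ·x̄ₕ = 0.0523·73 + 0.1364·48 + 0.1342·18 + 0.2237·44 + 0.0728·8 + 0.3806·86 ≈ 55.941...
→ 55.9.

55.9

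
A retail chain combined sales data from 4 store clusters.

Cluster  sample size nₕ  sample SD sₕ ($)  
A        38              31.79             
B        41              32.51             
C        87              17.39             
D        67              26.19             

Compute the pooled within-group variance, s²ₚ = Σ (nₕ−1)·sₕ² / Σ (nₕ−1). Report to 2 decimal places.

A: (38−1)·31.79² = 37·1010.6041 = 37392.3517
B: (41−1)·32.51² = 40·1056.9001 = 42276.004
C: (87−1)·17.39² = 86·302.4121 = 26007.4406
D: (67−1)·26.19² = 66·685.9161 = 45270.4626
Numerator = 150946.2589; denominator = Σ(nₕ−1) = 229.
s²ₚ = 150946.2589/229 = 659.1540... → 659.15.

659.15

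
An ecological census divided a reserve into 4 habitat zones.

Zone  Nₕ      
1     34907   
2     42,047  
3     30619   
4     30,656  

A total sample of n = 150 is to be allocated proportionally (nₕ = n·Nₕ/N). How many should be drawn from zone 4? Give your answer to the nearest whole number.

33

N = 34907 + 42047 + 30619 + 30656 = 138229.
n_4 = 150·30656/138229 = 33.267... → 33.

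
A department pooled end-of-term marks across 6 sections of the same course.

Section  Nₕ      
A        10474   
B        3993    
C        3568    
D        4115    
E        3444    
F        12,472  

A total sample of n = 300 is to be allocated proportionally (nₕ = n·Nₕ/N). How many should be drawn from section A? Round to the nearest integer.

Share of section A = 10474/38066 = 0.27515.
Allocate 300 × 0.27515 = 82.546... → 83.

83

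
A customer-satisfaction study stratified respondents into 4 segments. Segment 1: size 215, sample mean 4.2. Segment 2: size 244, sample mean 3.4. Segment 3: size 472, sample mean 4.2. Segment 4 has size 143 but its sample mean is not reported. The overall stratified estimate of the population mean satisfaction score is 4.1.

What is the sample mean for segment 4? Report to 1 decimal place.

4.8

N = 215 + 244 + 472 + 143 = 1074.
Overall total = μ·N = 4.1·1074 = 4403.4.
Subtract the known strata: 215·4.2 + 244·3.4 + 472·4.2 = 3715.
Remaining total for segment 4: 4403.4 − 3715 = 688.4.
Divide by its size: 688.4 / 143 = 4.814... → 4.8.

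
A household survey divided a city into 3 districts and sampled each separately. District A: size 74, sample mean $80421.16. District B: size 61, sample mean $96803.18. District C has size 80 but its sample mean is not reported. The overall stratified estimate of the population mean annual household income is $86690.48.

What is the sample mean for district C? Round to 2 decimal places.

Σ Nₕx̄ₕ = N·μ, so 80·x̄_C = 215·86690.48 − (74·80421.16 + 61·96803.18).
= 18638453.2 − 11856159.82 = 6782293.38.
x̄_C = 6782293.38 / 80 = 84778.6673... → 84778.67.

84778.67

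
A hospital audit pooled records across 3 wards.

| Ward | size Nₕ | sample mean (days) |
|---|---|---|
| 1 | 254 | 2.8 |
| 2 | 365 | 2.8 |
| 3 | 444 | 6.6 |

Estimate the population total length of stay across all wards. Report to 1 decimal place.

1: 254·2.8 = 711.2
2: 365·2.8 = 1022
3: 444·6.6 = 2930.4
τ̂ = Σ Nₕx̄ₕ = 4663.6.

4663.6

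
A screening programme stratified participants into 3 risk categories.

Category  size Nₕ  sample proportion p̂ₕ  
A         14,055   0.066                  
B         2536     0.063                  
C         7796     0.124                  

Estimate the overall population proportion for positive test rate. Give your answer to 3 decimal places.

Wₕ = Nₕ/N with N = 24387: 0.5763, 0.1040, 0.3197.
p̂_st = 0.5763·0.066 + 0.1040·0.063 + 0.3197·0.124 ≈ 0.08423... → 0.084.

0.084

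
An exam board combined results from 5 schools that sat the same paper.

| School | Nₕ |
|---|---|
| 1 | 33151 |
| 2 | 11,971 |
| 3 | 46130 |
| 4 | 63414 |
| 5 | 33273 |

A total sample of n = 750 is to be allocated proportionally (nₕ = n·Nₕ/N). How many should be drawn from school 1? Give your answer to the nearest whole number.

132

N = 33151 + 11971 + 46130 + 63414 + 33273 = 187939.
n_1 = 750·33151/187939 = 132.294... → 132.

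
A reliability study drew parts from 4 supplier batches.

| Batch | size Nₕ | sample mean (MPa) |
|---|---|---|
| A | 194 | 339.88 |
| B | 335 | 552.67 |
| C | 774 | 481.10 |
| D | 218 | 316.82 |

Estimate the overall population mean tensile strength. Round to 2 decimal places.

455.31

x̄_st = (Σ Nₕx̄ₕ) / (Σ Nₕ) = (194·339.88 + 335·552.67 + 774·481.10 + 218·316.82) / 1521
= 692519.33 / 1521 = 455.3053... → 455.31.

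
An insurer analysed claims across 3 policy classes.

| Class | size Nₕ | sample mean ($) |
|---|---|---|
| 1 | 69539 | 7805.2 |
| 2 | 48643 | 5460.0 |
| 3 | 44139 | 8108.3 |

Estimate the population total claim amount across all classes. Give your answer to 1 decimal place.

Population total = Σ Nₕ·x̄ₕ (each stratum's size times its mean).
69539·7805.2 + 48643·5460.0 + 44139·8108.3 = 542765802.8 + 265590780 + 357892253.7 = 1166248836.5.

1166248836.5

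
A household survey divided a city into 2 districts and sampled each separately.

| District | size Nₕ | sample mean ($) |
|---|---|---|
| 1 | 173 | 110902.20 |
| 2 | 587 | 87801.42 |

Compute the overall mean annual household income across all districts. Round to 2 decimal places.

N = 760; weights Wₕ = Nₕ/N = (0.2276, 0.7724).
x̄_st = Σ Wₕ·x̄ₕ = 0.2276·110902.20 + 0.7724·87801.42 ≈ 93059.8870...
→ 93059.89.

93059.89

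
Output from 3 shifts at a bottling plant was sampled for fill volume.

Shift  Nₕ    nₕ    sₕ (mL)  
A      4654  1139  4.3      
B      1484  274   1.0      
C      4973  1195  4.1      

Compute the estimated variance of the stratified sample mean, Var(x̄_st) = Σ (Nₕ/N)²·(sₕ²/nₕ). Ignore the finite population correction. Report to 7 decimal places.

0.0057312

N = 11111. Term for each stratum: Wₕ²sₕ²/nₕ.
Var(x̄_st) = 0.0028481290 + 0.0000651045 + 0.0028179315 = 0.0057311649 → 0.0057312.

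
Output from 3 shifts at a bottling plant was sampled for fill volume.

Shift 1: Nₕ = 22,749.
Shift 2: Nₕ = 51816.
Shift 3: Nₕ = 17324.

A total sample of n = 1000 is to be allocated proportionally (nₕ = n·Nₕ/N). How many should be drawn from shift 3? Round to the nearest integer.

N = 22749 + 51816 + 17324 = 91889.
n_3 = 1000·17324/91889 = 188.532... → 189.

189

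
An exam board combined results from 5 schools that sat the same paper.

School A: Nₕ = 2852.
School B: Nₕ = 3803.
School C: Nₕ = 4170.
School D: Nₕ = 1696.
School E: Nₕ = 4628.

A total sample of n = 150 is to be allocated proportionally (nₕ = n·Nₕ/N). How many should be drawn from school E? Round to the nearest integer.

40

Share of school E = 4628/17149 = 0.26987.
Allocate 150 × 0.26987 = 40.480... → 40.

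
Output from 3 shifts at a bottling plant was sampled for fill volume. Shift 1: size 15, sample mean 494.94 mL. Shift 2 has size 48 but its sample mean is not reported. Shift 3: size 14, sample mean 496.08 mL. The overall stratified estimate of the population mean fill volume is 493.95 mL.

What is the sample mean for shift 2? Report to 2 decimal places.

493.02

Σ Nₕx̄ₕ = N·μ, so 48·x̄_2 = 77·493.95 − (15·494.94 + 14·496.08).
= 38034.15 − 14369.22 = 23664.93.
x̄_2 = 23664.93 / 48 = 493.0194... → 493.02.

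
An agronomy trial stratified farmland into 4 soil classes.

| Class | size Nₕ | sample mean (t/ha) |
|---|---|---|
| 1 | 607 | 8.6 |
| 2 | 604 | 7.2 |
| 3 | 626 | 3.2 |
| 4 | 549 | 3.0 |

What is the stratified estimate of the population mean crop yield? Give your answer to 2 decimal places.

x̄_st = (Σ Nₕx̄ₕ) / (Σ Nₕ) = (607·8.6 + 604·7.2 + 626·3.2 + 549·3.0) / 2386
= 13219.2 / 2386 = 5.5403... → 5.54.

5.54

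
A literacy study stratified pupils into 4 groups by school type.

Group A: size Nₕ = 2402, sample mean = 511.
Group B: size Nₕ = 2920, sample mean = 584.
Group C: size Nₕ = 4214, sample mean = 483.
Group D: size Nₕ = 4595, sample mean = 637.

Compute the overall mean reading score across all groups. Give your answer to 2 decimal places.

558.71

N = 2402 + 2920 + 4214 + 4595 = 14131.
Weight each subgroup mean by Nₕ/N and sum.
Σ Nₕx̄ₕ = 2402·511 + 2920·584 + 4214·483 + 4595·637 = 1227422 + 1705280 + 2035362 + 2927015 = 7895079.
Divide by N: 7895079 / 14131 = 558.7063... → 558.71.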